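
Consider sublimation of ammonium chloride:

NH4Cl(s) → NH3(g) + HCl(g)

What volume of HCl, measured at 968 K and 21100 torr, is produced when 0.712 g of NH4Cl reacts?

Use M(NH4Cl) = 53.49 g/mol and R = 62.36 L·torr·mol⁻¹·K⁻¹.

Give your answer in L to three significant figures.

0.0381 L

n(NH4Cl) = 0.7120 / 53.49 = 0.01331 mol
n(HCl) = (1/1) × 0.01331 = 0.01331 mol
V = nRT/P = 0.01331 × 62.36 × 968 / 21100 = 0.03808 L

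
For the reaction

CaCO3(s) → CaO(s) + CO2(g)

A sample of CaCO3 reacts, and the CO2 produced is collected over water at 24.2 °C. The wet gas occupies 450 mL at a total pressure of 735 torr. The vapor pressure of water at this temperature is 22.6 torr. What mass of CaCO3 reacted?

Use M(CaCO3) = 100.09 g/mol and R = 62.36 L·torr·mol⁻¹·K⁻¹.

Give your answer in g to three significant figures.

P(CO2) = 735 − 22.6 = 712.4 torr
n(CO2) = PV/RT = (712.4 × 0.4500) / (62.36 × 297.35) = 0.01729 mol
n(CaCO3) = (1/1) × 0.01729 = 0.01729 mol
m(CaCO3) = 0.01729 × 100.09 = 1.731 g

1.73 g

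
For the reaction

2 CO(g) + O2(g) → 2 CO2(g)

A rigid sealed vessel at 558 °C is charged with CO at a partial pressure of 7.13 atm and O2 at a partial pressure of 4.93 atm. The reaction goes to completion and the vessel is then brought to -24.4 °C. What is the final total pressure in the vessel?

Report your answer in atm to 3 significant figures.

With V and T fixed, P_i ∝ n_i, so the mole ratios apply directly to partial pressures at 558 °C.
P(O2) required for 7.13 atm of CO = (1/2) × 7.13 = 3.565 atm; available 4.93 atm, so CO is limiting.
P(O2) remaining = 4.93 − (1/2) × 7.13 = 1.365 atm
P(gaseous products) = (2)/2 × 7.13 = 7.130 atm
P_total at 558 °C = 1.365 + 7.130 = 8.495 atm
Scaling to -24.4 °C: P = 8.495 × 248.75/831.15 = 2.542 atm

2.54 atm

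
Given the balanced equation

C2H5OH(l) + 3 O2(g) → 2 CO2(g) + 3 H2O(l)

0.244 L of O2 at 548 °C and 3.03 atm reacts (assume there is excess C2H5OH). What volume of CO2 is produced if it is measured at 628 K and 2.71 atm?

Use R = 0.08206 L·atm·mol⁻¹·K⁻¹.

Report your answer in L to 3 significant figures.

0.139 L

n(O2) = PV/RT = (3.03 × 0.244) / (0.08206 × 821.15) = 0.01097 mol
n(CO2) = (2/3) × 0.01097 = 0.007313 mol
V = nRT/P = 0.007313 × 0.08206 × 628 / 2.71 = 0.1391 L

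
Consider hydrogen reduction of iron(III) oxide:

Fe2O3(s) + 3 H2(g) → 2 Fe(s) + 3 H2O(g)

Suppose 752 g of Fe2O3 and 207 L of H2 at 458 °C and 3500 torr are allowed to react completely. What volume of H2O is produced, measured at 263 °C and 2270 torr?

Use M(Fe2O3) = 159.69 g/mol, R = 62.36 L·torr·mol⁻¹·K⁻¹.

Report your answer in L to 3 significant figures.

n(Fe2O3) = 752 / 159.69 = 4.709 mol
n(H2) = PV/RT = (3500 × 207) / (62.36 × 731.15) = 15.89 mol
For 4.709 mol Fe2O3, stoichiometry requires (3/1) × 4.709 = 14.13 mol H2; 15.89 mol is available, so Fe2O3 is limiting.
n(H2O) = (3/1) × 4.709 = 14.13 mol
V(H2O) = nRT/P = 14.13 × 62.36 × 536.15 / 2270 = 208.1 L

208 L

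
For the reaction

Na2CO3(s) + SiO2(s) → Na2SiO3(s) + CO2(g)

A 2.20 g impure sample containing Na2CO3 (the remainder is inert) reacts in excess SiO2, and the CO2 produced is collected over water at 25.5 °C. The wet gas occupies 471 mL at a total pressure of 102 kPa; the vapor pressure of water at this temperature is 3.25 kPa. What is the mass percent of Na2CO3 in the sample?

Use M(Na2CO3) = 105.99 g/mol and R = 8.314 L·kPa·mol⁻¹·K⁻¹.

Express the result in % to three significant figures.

P(CO2) = 102 − 3.25 = 98.75 kPa
n(CO2) = PV/RT = (98.75 × 0.4710) / (8.314 × 298.65) = 0.01873 mol
n(Na2CO3) = (1/1) × 0.01873 = 0.01873 mol
m(Na2CO3) = 0.01873 × 105.99 = 1.985 g
%Na2CO3 = 1.985 / 2.20 × 100 = 90.23%

90.2 %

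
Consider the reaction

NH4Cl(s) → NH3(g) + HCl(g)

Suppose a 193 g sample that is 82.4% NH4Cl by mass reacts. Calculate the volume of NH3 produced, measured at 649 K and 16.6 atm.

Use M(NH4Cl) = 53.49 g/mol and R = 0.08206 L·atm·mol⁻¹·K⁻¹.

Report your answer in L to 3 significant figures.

9.54 L

mass of NH4Cl = 193 × 82.4/100 = 159.0 g
n(NH4Cl) = 159.0 / 53.49 = 2.973 mol
n(NH3) = (1/1) × 2.973 = 2.973 mol
V = nRT/P = 2.973 × 0.08206 × 649 / 16.6 = 9.538 L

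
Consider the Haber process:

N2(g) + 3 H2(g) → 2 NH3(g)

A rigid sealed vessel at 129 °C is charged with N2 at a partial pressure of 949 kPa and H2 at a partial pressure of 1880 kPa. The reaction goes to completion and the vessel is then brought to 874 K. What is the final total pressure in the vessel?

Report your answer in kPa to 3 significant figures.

3420 kPa

With V and T fixed, P_i ∝ n_i, so the mole ratios apply directly to partial pressures at 129 °C.
P(H2) required for 949 kPa of N2 = (3/1) × 949 = 2847 kPa; available 1880 kPa, so H2 is limiting.
P(N2) remaining = 949 − (1/3) × 1880 = 322.3 kPa
P(gaseous products) = (2)/3 × 1880 = 1253 kPa
P_total at 129 °C = 322.3 + 1253 = 1575 kPa
Scaling to 874 K: P = 1575 × 874/402.15 = 3423 kPa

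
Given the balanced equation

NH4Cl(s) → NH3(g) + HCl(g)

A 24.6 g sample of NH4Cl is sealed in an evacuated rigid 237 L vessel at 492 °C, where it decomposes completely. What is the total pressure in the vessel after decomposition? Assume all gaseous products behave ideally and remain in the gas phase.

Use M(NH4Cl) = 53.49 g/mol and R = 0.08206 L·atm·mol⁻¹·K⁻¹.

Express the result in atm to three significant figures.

n(NH4Cl) = 24.6 / 53.49 = 0.4599 mol
n(gas produced) = (2/1) × 0.4599 = 0.9198 mol
P = nRT/V = 0.9198 × 0.08206 × 765.15 / 237 = 0.2437 atm

0.244 atm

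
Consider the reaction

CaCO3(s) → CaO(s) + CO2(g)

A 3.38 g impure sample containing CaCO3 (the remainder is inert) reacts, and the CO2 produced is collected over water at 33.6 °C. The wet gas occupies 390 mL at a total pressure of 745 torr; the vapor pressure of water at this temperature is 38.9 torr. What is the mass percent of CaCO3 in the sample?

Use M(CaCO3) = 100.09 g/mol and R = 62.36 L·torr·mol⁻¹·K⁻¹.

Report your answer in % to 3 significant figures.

42.6 %

P(CO2) = 745 − 38.9 = 706.1 torr
n(CO2) = PV/RT = (706.1 × 0.3900) / (62.36 × 306.75) = 0.01440 mol
n(CaCO3) = (1/1) × 0.01440 = 0.01440 mol
m(CaCO3) = 0.01440 × 100.09 = 1.441 g
%CaCO3 = 1.441 / 3.38 × 100 = 42.63%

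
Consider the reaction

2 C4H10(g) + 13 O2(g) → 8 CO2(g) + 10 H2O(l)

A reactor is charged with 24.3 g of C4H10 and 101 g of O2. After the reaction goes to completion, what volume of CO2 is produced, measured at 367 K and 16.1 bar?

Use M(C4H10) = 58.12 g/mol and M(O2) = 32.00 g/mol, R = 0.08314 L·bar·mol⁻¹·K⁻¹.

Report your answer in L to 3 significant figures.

n(C4H10) = 24.3 / 58.12 = 0.4181 mol
n(O2) = 101 / 32.00 = 3.156 mol
For 0.4181 mol C4H10, stoichiometry requires (13/2) × 0.4181 = 2.718 mol O2; 3.156 mol is available, so C4H10 is limiting.
n(CO2) = (8/2) × 0.4181 = 1.672 mol
V(CO2) = nRT/P = 1.672 × 0.08314 × 367 / 16.1 = 3.169 L

3.17 L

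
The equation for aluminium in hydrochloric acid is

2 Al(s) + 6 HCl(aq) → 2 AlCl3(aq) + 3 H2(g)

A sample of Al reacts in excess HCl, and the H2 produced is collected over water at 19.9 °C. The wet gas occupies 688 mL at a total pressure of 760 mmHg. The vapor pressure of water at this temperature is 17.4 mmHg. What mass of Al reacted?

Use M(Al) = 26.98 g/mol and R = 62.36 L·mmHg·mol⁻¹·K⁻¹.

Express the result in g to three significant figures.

0.503 g

P(H2) = 760 − 17.4 = 742.6 mmHg
n(H2) = PV/RT = (742.6 × 0.6880) / (62.36 × 293.05) = 0.02796 mol
n(Al) = (2/3) × 0.02796 = 0.01864 mol
m(Al) = 0.01864 × 26.98 = 0.5029 g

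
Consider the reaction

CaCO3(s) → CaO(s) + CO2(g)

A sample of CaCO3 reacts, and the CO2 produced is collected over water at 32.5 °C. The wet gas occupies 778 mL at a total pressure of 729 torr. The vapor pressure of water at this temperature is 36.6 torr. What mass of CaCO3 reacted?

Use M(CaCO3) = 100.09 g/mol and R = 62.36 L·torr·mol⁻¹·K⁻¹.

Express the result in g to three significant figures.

2.83 g

P(CO2) = 729 − 36.6 = 692.4 torr
n(CO2) = PV/RT = (692.4 × 0.7780) / (62.36 × 305.65) = 0.02826 mol
n(CaCO3) = (1/1) × 0.02826 = 0.02826 mol
m(CaCO3) = 0.02826 × 100.09 = 2.829 g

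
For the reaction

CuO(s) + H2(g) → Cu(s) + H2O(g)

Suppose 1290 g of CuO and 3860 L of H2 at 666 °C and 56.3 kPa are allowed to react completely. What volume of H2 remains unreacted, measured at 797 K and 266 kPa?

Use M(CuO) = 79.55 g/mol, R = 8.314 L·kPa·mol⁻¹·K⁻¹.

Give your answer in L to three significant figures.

289 L

n(CuO) = 1290 / 79.55 = 16.22 mol
n(H2) = PV/RT = (56.3 × 3860) / (8.314 × 939.15) = 27.83 mol
For 16.22 mol CuO, stoichiometry requires (1/1) × 16.22 = 16.22 mol H2; 27.83 mol is available, so CuO is limiting.
n(H2) consumed = (1/1) × 16.22 = 16.22 mol; remaining = 27.83 − 16.22 = 11.61 mol
V(H2) = nRT/P = 11.61 × 8.314 × 797 / 266 = 289.2 L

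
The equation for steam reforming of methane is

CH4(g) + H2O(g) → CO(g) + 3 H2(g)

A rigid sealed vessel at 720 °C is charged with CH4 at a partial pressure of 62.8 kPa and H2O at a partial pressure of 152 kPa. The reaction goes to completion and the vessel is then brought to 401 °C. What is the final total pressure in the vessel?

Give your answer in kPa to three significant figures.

231 kPa

At constant V, partial pressures at 720 °C are proportional to moles, so apply stoichiometry directly to pressures.
P(H2O) required for 62.8 kPa of CH4 = (1/1) × 62.8 = 62.80 kPa; available 152 kPa, so CH4 is limiting.
P(H2O) remaining = 152 − (1/1) × 62.8 = 89.20 kPa
P(gaseous products) = (1+3)/1 × 62.8 = 251.2 kPa
P_total at 720 °C = 89.20 + 251.2 = 340.4 kPa
Scaling to 401 °C: P = 340.4 × 674.15/993.15 = 231.1 kPa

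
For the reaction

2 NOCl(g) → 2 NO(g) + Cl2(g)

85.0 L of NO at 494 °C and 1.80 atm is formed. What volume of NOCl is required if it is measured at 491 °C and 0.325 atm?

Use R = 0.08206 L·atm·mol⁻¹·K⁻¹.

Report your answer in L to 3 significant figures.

469 L

n(NO) = PV/RT = (1.80 × 85.0) / (0.08206 × 767.15) = 2.430 mol
n(NOCl) = (2/2) × 2.430 = 2.430 mol
V = nRT/P = 2.430 × 0.08206 × 764.15 / 0.325 = 468.8 L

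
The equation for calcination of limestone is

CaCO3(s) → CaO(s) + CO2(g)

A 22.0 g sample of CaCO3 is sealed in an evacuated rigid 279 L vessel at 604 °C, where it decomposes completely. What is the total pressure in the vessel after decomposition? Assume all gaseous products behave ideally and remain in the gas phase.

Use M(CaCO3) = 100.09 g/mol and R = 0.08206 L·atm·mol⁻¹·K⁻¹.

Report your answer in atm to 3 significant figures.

n(CaCO3) = 22.0 / 100.09 = 0.2198 mol
n(gas produced) = (1/1) × 0.2198 = 0.2198 mol
P = nRT/V = 0.2198 × 0.08206 × 877.15 / 279 = 0.05671 atm

0.0567 atm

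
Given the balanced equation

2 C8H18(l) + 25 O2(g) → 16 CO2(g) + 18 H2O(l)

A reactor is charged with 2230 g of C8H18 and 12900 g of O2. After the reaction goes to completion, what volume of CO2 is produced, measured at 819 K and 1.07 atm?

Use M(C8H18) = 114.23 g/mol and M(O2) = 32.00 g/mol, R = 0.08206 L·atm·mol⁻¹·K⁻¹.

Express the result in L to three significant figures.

9810 L

n(C8H18) = 2230 / 114.23 = 19.52 mol
n(O2) = 12900 / 32.00 = 403.1 mol
For 19.52 mol C8H18, stoichiometry requires (25/2) × 19.52 = 244.0 mol O2; 403.1 mol is available, so C8H18 is limiting.
n(CO2) = (16/2) × 19.52 = 156.2 mol
V(CO2) = nRT/P = 156.2 × 0.08206 × 819 / 1.07 = 9811 L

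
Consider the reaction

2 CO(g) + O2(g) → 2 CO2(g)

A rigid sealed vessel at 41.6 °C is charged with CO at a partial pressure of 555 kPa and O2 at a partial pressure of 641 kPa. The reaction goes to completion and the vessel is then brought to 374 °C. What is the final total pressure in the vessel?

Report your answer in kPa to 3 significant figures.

1890 kPa

Because the vessel is rigid and T is held at 41.6 °C, work the stoichiometry in partial pressures (P_i = n_iRT/V).
P(O2) required for 555 kPa of CO = (1/2) × 555 = 277.5 kPa; available 641 kPa, so CO is limiting.
P(O2) remaining = 641 − (1/2) × 555 = 363.5 kPa
P(gaseous products) = (2)/2 × 555 = 555.0 kPa
P_total at 41.6 °C = 363.5 + 555.0 = 918.5 kPa
Scaling to 374 °C: P = 918.5 × 647.15/314.75 = 1889 kPa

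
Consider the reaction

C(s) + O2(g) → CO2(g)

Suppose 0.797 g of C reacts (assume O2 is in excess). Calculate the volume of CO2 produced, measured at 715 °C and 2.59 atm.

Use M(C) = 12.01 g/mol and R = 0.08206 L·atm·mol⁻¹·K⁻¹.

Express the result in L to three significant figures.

n(C) = 0.7970 / 12.01 = 0.06636 mol
n(CO2) = (1/1) × 0.06636 = 0.06636 mol
V = nRT/P = 0.06636 × 0.08206 × 988.15 / 2.59 = 2.078 L

2.08 L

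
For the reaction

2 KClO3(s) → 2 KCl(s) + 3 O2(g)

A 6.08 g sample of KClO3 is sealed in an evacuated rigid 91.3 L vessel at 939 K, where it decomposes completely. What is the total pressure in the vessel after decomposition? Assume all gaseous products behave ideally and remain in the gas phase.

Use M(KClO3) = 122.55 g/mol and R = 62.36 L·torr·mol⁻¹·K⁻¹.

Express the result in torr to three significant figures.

n(KClO3) = 6.08 / 122.55 = 0.04961 mol
n(gas produced) = (3/2) × 0.04961 = 0.07442 mol
P = nRT/V = 0.07442 × 62.36 × 939 / 91.3 = 47.73 torr

47.7 torr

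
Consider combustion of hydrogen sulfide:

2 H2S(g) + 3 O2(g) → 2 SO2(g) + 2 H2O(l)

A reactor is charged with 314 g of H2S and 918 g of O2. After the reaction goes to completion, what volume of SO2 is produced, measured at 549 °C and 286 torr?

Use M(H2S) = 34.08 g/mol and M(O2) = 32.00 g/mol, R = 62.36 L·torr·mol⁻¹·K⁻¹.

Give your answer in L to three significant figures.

n(H2S) = 314 / 34.08 = 9.214 mol
n(O2) = 918 / 32.00 = 28.69 mol
For 9.214 mol H2S, stoichiometry requires (3/2) × 9.214 = 13.82 mol O2; 28.69 mol is available, so H2S is limiting.
n(SO2) = (2/2) × 9.214 = 9.214 mol
V(SO2) = nRT/P = 9.214 × 62.36 × 822.15 / 286 = 1652 L

1650 L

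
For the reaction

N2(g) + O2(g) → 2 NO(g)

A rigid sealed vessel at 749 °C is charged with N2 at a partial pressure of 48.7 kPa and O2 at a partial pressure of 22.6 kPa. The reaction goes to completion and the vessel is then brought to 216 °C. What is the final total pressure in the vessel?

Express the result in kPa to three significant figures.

34.1 kPa

With V and T fixed, P_i ∝ n_i, so the mole ratios apply directly to partial pressures at 749 °C.
P(O2) required for 48.7 kPa of N2 = (1/1) × 48.7 = 48.70 kPa; available 22.6 kPa, so O2 is limiting.
P(N2) remaining = 48.7 − (1/1) × 22.6 = 26.10 kPa
P(gaseous products) = (2)/1 × 22.6 = 45.20 kPa
P_total at 749 °C = 26.10 + 45.20 = 71.30 kPa
Scaling to 216 °C: P = 71.30 × 489.15/1022.15 = 34.12 kPa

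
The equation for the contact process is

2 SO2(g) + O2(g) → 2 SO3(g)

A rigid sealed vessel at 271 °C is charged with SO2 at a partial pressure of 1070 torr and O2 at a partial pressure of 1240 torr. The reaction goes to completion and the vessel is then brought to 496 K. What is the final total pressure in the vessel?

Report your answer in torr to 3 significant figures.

At constant V, partial pressures at 271 °C are proportional to moles, so apply stoichiometry directly to pressures.
P(O2) required for 1070 torr of SO2 = (1/2) × 1070 = 535.0 torr; available 1240 torr, so SO2 is limiting.
P(O2) remaining = 1240 − (1/2) × 1070 = 705.0 torr
P(gaseous products) = (2)/2 × 1070 = 1070 torr
P_total at 271 °C = 705.0 + 1070 = 1775 torr
Scaling to 496 K: P = 1775 × 496/544.15 = 1618 torr

1620 torr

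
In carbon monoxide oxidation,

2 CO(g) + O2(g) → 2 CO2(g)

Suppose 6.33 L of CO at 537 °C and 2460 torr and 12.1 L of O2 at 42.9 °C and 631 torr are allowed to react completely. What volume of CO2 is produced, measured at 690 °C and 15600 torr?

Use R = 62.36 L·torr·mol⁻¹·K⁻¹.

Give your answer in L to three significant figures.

1.19 L

n(CO) = PV/RT = (2460 × 6.33) / (62.36 × 810.15) = 0.3082 mol
n(O2) = PV/RT = (631 × 12.1) / (62.36 × 316.05) = 0.3874 mol
For 0.3082 mol CO, stoichiometry requires (1/2) × 0.3082 = 0.1541 mol O2; 0.3874 mol is available, so CO is limiting.
n(CO2) = (2/2) × 0.3082 = 0.3082 mol
V(CO2) = nRT/P = 0.3082 × 62.36 × 963.15 / 15600 = 1.187 L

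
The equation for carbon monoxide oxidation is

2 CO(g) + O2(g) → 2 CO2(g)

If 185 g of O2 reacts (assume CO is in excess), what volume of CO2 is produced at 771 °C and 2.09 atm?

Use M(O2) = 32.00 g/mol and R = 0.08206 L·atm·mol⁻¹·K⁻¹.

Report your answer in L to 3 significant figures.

n(O2) = 185.0 / 32.00 = 5.781 mol
n(CO2) = (2/1) × 5.781 = 11.56 mol
V = nRT/P = 11.56 × 0.08206 × 1044.15 / 2.09 = 473.9 L

474 L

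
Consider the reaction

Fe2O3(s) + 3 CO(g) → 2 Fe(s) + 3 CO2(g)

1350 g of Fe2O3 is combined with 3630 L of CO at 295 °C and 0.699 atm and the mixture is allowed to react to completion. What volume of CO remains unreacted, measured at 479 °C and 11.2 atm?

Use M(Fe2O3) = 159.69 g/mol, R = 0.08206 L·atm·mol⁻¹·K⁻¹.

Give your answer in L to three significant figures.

n(Fe2O3) = 1350 / 159.69 = 8.454 mol
n(CO) = PV/RT = (0.699 × 3630) / (0.08206 × 568.15) = 54.42 mol
For 8.454 mol Fe2O3, stoichiometry requires (3/1) × 8.454 = 25.36 mol CO; 54.42 mol is available, so Fe2O3 is limiting.
n(CO) consumed = (3/1) × 8.454 = 25.36 mol; remaining = 54.42 − 25.36 = 29.06 mol
V(CO) = nRT/P = 29.06 × 0.08206 × 752.15 / 11.2 = 160.1 L

160 L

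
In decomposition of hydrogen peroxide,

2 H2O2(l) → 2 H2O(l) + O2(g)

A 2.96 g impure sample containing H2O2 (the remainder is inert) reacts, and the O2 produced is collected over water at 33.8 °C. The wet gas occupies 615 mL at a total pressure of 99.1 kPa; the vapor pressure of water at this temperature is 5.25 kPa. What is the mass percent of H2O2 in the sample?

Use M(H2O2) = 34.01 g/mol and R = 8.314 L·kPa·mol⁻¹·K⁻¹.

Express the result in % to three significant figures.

52.0 %

P(O2) = 99.1 − 5.25 = 93.85 kPa
n(O2) = PV/RT = (93.85 × 0.6150) / (8.314 × 306.95) = 0.02262 mol
n(H2O2) = (2/1) × 0.02262 = 0.04524 mol
m(H2O2) = 0.04524 × 34.01 = 1.539 g
%H2O2 = 1.539 / 2.96 × 100 = 51.99%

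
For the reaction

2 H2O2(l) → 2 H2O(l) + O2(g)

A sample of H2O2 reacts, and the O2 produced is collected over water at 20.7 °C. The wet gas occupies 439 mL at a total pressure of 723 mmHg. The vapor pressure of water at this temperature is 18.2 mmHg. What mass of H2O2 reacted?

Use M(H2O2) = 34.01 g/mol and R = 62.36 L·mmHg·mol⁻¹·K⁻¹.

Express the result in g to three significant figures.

1.15 g

P(O2) = 723 − 18.2 = 704.8 mmHg
n(O2) = PV/RT = (704.8 × 0.4390) / (62.36 × 293.85) = 0.01688 mol
n(H2O2) = (2/1) × 0.01688 = 0.03376 mol
m(H2O2) = 0.03376 × 34.01 = 1.148 g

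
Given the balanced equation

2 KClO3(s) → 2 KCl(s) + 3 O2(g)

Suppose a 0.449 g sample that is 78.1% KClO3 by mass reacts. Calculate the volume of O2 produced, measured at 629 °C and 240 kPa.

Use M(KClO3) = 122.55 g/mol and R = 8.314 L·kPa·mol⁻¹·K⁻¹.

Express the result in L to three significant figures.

mass of KClO3 = 0.449 × 78.1/100 = 0.3507 g
n(KClO3) = 0.3507 / 122.55 = 0.002862 mol
n(O2) = (3/2) × 0.002862 = 0.004293 mol
V = nRT/P = 0.004293 × 8.314 × 902.15 / 240 = 0.1342 L

0.134 L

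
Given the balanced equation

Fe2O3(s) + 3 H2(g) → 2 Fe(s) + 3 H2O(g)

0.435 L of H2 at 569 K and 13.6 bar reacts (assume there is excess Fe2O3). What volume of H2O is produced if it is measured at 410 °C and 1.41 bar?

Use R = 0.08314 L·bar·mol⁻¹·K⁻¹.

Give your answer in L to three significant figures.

5.04 L

n(H2) = PV/RT = (13.6 × 0.435) / (0.08314 × 569) = 0.1251 mol
n(H2O) = (3/3) × 0.1251 = 0.1251 mol
V = nRT/P = 0.1251 × 0.08314 × 683.15 / 1.41 = 5.039 L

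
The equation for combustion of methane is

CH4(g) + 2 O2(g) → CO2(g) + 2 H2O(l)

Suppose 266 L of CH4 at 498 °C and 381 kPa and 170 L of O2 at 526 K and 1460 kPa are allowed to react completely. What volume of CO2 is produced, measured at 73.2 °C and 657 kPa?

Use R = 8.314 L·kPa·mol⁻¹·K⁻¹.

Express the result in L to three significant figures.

n(CH4) = PV/RT = (381 × 266) / (8.314 × 771.15) = 15.81 mol
n(O2) = PV/RT = (1460 × 170) / (8.314 × 526) = 56.76 mol
For 15.81 mol CH4, stoichiometry requires (2/1) × 15.81 = 31.62 mol O2; 56.76 mol is available, so CH4 is limiting.
n(CO2) = (1/1) × 15.81 = 15.81 mol
V(CO2) = nRT/P = 15.81 × 8.314 × 346.35 / 657 = 69.29 L

69.3 L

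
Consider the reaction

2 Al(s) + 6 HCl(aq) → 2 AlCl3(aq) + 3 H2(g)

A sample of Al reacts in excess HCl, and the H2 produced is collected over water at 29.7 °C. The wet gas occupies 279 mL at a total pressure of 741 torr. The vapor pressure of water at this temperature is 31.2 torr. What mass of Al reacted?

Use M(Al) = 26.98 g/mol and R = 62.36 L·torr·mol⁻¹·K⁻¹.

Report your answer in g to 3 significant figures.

0.189 g

P(H2) = 741 − 31.2 = 709.8 torr
n(H2) = PV/RT = (709.8 × 0.2790) / (62.36 × 302.85) = 0.01049 mol
n(Al) = (2/3) × 0.01049 = 0.006993 mol
m(Al) = 0.006993 × 26.98 = 0.1887 g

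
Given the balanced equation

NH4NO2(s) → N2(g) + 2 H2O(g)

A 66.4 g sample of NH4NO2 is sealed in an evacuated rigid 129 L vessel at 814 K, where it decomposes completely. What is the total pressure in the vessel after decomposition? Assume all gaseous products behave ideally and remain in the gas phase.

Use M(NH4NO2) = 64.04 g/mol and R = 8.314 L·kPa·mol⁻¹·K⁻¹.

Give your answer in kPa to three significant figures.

n(NH4NO2) = 66.4 / 64.04 = 1.037 mol
n(gas produced) = (3/1) × 1.037 = 3.111 mol
P = nRT/V = 3.111 × 8.314 × 814 / 129 = 163.2 kPa

163 kPa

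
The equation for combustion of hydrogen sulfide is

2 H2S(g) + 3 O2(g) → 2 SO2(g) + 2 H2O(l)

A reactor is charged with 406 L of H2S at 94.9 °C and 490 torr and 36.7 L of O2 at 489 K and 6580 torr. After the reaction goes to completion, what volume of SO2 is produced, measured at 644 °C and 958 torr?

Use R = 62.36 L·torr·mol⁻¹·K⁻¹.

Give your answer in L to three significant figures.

n(H2S) = PV/RT = (490 × 406) / (62.36 × 368.05) = 8.668 mol
n(O2) = PV/RT = (6580 × 36.7) / (62.36 × 489) = 7.919 mol
For 8.668 mol H2S, stoichiometry requires (3/2) × 8.668 = 13.00 mol O2; 7.919 mol is available, so O2 is limiting.
n(SO2) = (2/3) × 7.919 = 5.279 mol
V(SO2) = nRT/P = 5.279 × 62.36 × 917.15 / 958 = 315.2 L

315 L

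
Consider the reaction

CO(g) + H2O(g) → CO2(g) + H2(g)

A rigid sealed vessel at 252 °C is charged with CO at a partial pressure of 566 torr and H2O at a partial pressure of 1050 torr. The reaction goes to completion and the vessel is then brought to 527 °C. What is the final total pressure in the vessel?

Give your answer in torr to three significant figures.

2460 torr

With V and T fixed, P_i ∝ n_i, so the mole ratios apply directly to partial pressures at 252 °C.
P(H2O) required for 566 torr of CO = (1/1) × 566 = 566.0 torr; available 1050 torr, so CO is limiting.
P(H2O) remaining = 1050 − (1/1) × 566 = 484.0 torr
P(gaseous products) = (1+1)/1 × 566 = 1132 torr
P_total at 252 °C = 484.0 + 1132 = 1616 torr
Scaling to 527 °C: P = 1616 × 800.15/525.15 = 2462 torr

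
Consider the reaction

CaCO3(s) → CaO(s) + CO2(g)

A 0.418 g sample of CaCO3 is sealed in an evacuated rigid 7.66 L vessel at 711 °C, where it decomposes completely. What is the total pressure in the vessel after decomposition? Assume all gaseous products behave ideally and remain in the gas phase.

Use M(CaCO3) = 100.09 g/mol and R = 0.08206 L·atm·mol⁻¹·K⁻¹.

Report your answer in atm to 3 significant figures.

n(CaCO3) = 0.418 / 100.09 = 0.004176 mol
n(gas produced) = (1/1) × 0.004176 = 0.004176 mol
P = nRT/V = 0.004176 × 0.08206 × 984.15 / 7.66 = 0.04403 atm

0.0440 atm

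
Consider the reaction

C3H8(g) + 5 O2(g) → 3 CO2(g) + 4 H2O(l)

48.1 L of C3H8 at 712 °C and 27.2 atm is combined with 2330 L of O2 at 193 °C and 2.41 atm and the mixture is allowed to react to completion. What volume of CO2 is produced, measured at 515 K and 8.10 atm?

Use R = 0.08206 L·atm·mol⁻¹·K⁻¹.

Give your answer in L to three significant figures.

n(C3H8) = PV/RT = (27.2 × 48.1) / (0.08206 × 985.15) = 16.18 mol
n(O2) = PV/RT = (2.41 × 2330) / (0.08206 × 466.15) = 146.8 mol
For 16.18 mol C3H8, stoichiometry requires (5/1) × 16.18 = 80.90 mol O2; 146.8 mol is available, so C3H8 is limiting.
n(CO2) = (3/1) × 16.18 = 48.54 mol
V(CO2) = nRT/P = 48.54 × 0.08206 × 515 / 8.10 = 253.3 L

253 L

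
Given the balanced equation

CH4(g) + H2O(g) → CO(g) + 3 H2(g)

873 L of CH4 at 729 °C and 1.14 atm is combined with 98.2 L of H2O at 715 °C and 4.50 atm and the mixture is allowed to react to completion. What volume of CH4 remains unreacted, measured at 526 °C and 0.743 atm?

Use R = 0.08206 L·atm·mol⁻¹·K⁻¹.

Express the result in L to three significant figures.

n(CH4) = PV/RT = (1.14 × 873) / (0.08206 × 1002.15) = 12.10 mol
n(H2O) = PV/RT = (4.50 × 98.2) / (0.08206 × 988.15) = 5.450 mol
For 12.10 mol CH4, stoichiometry requires (1/1) × 12.10 = 12.10 mol H2O; 5.450 mol is available, so H2O is limiting.
n(CH4) consumed = (1/1) × 5.450 = 5.450 mol; remaining = 12.10 − 5.450 = 6.650 mol
V(CH4) = nRT/P = 6.650 × 0.08206 × 799.15 / 0.743 = 586.9 L

587 L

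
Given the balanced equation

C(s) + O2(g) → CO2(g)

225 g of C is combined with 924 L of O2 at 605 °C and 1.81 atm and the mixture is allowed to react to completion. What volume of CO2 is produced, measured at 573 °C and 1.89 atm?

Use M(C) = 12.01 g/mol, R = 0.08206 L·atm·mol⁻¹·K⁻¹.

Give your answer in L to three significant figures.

688 L

n(C) = 225 / 12.01 = 18.73 mol
n(O2) = PV/RT = (1.81 × 924) / (0.08206 × 878.15) = 23.21 mol
For 18.73 mol C, stoichiometry requires (1/1) × 18.73 = 18.73 mol O2; 23.21 mol is available, so C is limiting.
n(CO2) = (1/1) × 18.73 = 18.73 mol
V(CO2) = nRT/P = 18.73 × 0.08206 × 846.15 / 1.89 = 688.1 L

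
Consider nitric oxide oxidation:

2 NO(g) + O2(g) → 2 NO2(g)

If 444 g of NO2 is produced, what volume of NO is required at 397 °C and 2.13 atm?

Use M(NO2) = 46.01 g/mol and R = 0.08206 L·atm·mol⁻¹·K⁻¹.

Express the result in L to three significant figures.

n(NO2) = 444.0 / 46.01 = 9.650 mol
n(NO) = (2/2) × 9.650 = 9.650 mol
V = nRT/P = 9.650 × 0.08206 × 670.15 / 2.13 = 249.1 L

249 L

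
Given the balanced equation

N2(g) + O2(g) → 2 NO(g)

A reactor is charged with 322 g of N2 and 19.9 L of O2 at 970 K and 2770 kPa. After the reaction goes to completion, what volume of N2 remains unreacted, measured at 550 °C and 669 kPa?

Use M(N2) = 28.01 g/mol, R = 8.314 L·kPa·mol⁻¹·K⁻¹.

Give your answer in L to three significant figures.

47.7 L

n(N2) = 322 / 28.01 = 11.50 mol
n(O2) = PV/RT = (2770 × 19.9) / (8.314 × 970) = 6.835 mol
For 11.50 mol N2, stoichiometry requires (1/1) × 11.50 = 11.50 mol O2; 6.835 mol is available, so O2 is limiting.
n(N2) consumed = (1/1) × 6.835 = 6.835 mol; remaining = 11.50 − 6.835 = 4.665 mol
V(N2) = nRT/P = 4.665 × 8.314 × 823.15 / 669 = 47.72 L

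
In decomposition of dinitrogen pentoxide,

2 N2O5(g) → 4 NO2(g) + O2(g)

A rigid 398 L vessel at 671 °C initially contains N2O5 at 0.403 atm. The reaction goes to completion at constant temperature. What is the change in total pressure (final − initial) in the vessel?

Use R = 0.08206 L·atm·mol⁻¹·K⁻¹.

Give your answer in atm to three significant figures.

0.605 atm

At constant T and V, P ∝ n(gas): 2 mol gas → 5 mol gas.
P_final = (5/2) × 0.403 = 1.008 atm; ΔP = 1.008 − 0.403 = 0.6050 atm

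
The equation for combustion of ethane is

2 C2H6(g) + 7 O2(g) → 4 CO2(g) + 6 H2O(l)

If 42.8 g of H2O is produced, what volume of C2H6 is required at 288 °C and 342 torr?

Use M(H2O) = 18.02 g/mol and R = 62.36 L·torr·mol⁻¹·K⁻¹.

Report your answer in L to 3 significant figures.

81.0 L

n(H2O) = 42.80 / 18.02 = 2.375 mol
n(C2H6) = (2/6) × 2.375 = 0.7917 mol
V = nRT/P = 0.7917 × 62.36 × 561.15 / 342 = 81.01 L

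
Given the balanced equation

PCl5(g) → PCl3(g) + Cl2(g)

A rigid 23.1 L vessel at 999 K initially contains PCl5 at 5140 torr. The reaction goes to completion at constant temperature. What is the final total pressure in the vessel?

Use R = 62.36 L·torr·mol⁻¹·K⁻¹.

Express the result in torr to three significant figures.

At constant T and V, P ∝ n(gas): 1 mol gas → 2 mol gas.
P_final = (2/1) × 5140 = 10280 torr

10300 torr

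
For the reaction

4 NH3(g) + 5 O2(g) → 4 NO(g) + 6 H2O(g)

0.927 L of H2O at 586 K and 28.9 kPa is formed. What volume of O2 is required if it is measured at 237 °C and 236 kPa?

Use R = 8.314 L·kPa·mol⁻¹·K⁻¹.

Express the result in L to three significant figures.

n(H2O) = PV/RT = (28.9 × 0.927) / (8.314 × 586) = 0.005499 mol
n(O2) = (5/6) × 0.005499 = 0.004583 mol
V = nRT/P = 0.004583 × 8.314 × 510.15 / 236 = 0.08237 L

0.0824 L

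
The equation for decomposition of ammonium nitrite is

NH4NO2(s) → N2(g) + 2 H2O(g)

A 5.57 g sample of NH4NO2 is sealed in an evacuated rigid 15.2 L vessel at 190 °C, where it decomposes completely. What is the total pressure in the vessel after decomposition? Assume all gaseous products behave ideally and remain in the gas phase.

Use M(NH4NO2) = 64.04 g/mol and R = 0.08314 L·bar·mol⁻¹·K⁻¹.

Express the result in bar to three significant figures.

0.661 bar

n(NH4NO2) = 5.57 / 64.04 = 0.08698 mol
n(gas produced) = (3/1) × 0.08698 = 0.2609 mol
P = nRT/V = 0.2609 × 0.08314 × 463.15 / 15.2 = 0.6609 bar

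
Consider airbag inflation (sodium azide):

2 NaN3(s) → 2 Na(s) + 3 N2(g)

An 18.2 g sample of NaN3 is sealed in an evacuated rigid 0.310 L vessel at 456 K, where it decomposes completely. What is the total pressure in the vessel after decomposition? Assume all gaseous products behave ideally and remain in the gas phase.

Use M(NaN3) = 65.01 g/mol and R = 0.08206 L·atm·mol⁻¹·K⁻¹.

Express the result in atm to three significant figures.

50.7 atm

n(NaN3) = 18.2 / 65.01 = 0.2800 mol
n(gas produced) = (3/2) × 0.2800 = 0.4200 mol
P = nRT/V = 0.4200 × 0.08206 × 456 / 0.310 = 50.70 atm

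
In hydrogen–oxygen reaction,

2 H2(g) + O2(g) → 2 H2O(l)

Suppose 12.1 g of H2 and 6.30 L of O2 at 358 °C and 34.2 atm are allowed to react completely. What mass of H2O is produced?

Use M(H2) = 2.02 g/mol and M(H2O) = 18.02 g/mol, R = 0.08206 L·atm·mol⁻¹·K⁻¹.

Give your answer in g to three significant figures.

108 g

n(H2) = 12.1 / 2.02 = 5.990 mol
n(O2) = PV/RT = (34.2 × 6.30) / (0.08206 × 631.15) = 4.160 mol
For 5.990 mol H2, stoichiometry requires (1/2) × 5.990 = 2.995 mol O2; 4.160 mol is available, so H2 is limiting.
n(H2O) = (2/2) × 5.990 = 5.990 mol
m(H2O) = 5.990 × 18.02 = 107.9 g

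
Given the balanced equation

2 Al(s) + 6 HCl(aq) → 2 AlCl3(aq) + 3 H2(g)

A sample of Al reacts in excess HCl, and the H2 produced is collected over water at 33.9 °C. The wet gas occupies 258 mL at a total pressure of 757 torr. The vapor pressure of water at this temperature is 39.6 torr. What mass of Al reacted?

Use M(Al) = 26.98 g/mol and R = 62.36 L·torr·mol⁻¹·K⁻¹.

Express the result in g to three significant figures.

P(H2) = 757 − 39.6 = 717.4 torr
n(H2) = PV/RT = (717.4 × 0.2580) / (62.36 × 307.05) = 0.009666 mol
n(Al) = (2/3) × 0.009666 = 0.006444 mol
m(Al) = 0.006444 × 26.98 = 0.1739 g

0.174 g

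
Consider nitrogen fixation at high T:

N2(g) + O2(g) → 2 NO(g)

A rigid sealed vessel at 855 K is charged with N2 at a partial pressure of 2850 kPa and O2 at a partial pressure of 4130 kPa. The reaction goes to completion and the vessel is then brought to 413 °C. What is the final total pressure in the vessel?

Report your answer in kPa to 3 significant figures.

At constant V, partial pressures at 855 K are proportional to moles, so apply stoichiometry directly to pressures.
P(O2) required for 2850 kPa of N2 = (1/1) × 2850 = 2850 kPa; available 4130 kPa, so N2 is limiting.
P(O2) remaining = 4130 − (1/1) × 2850 = 1280 kPa
P(gaseous products) = (2)/1 × 2850 = 5700 kPa
P_total at 855 K = 1280 + 5700 = 6980 kPa
Scaling to 413 °C: P = 6980 × 686.15/855 = 5602 kPa

5600 kPa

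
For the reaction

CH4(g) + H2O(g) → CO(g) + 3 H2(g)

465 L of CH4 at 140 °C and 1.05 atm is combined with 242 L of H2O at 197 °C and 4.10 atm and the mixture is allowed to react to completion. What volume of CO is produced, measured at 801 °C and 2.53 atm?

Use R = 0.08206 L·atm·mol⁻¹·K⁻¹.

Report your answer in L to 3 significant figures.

n(CH4) = PV/RT = (1.05 × 465) / (0.08206 × 413.15) = 14.40 mol
n(H2O) = PV/RT = (4.10 × 242) / (0.08206 × 470.15) = 25.72 mol
For 14.40 mol CH4, stoichiometry requires (1/1) × 14.40 = 14.40 mol H2O; 25.72 mol is available, so CH4 is limiting.
n(CO) = (1/1) × 14.40 = 14.40 mol
V(CO) = nRT/P = 14.40 × 0.08206 × 1074.15 / 2.53 = 501.7 L

502 L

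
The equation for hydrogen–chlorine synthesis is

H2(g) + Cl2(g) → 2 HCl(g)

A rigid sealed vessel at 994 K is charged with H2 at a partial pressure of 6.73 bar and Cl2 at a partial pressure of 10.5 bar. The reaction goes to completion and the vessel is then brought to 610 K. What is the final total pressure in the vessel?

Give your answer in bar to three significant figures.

With V and T fixed, P_i ∝ n_i, so the mole ratios apply directly to partial pressures at 994 K.
P(Cl2) required for 6.73 bar of H2 = (1/1) × 6.73 = 6.730 bar; available 10.5 bar, so H2 is limiting.
P(Cl2) remaining = 10.5 − (1/1) × 6.73 = 3.770 bar
P(gaseous products) = (2)/1 × 6.73 = 13.46 bar
P_total at 994 K = 3.770 + 13.46 = 17.23 bar
Scaling to 610 K: P = 17.23 × 610/994 = 10.57 bar

10.6 bar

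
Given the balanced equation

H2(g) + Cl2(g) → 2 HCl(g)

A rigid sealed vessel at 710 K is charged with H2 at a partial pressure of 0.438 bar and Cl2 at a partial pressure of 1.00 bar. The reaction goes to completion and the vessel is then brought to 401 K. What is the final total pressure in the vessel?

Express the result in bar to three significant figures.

With V and T fixed, P_i ∝ n_i, so the mole ratios apply directly to partial pressures at 710 K.
P(Cl2) required for 0.438 bar of H2 = (1/1) × 0.438 = 0.4380 bar; available 1.00 bar, so H2 is limiting.
P(Cl2) remaining = 1.00 − (1/1) × 0.438 = 0.5620 bar
P(gaseous products) = (2)/1 × 0.438 = 0.8760 bar
P_total at 710 K = 0.5620 + 0.8760 = 1.438 bar
Scaling to 401 K: P = 1.438 × 401/710 = 0.8122 bar

0.812 bar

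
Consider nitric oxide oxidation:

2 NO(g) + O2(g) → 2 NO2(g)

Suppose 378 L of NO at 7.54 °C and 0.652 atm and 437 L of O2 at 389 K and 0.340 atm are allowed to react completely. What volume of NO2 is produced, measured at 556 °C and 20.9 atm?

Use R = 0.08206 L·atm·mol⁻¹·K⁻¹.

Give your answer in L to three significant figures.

30.3 L

n(NO) = PV/RT = (0.652 × 378) / (0.08206 × 280.69) = 10.70 mol
n(O2) = PV/RT = (0.340 × 437) / (0.08206 × 389) = 4.655 mol
For 10.70 mol NO, stoichiometry requires (1/2) × 10.70 = 5.350 mol O2; 4.655 mol is available, so O2 is limiting.
n(NO2) = (2/1) × 4.655 = 9.310 mol
V(NO2) = nRT/P = 9.310 × 0.08206 × 829.15 / 20.9 = 30.31 L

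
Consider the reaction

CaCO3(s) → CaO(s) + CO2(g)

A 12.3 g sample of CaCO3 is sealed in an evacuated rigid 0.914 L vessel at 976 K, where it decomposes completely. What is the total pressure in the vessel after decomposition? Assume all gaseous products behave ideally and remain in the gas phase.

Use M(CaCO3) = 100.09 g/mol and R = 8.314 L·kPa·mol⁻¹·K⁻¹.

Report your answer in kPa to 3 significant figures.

n(CaCO3) = 12.3 / 100.09 = 0.1229 mol
n(gas produced) = (1/1) × 0.1229 = 0.1229 mol
P = nRT/V = 0.1229 × 8.314 × 976 / 0.914 = 1091 kPa

1090 kPa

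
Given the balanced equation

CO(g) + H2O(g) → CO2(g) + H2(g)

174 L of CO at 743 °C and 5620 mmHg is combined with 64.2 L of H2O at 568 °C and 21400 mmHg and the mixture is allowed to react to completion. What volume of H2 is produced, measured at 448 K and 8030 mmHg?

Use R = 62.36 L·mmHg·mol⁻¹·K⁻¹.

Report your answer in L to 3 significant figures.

n(CO) = PV/RT = (5620 × 174) / (62.36 × 1016.15) = 15.43 mol
n(H2O) = PV/RT = (21400 × 64.2) / (62.36 × 841.15) = 26.19 mol
For 15.43 mol CO, stoichiometry requires (1/1) × 15.43 = 15.43 mol H2O; 26.19 mol is available, so CO is limiting.
n(H2) = (1/1) × 15.43 = 15.43 mol
V(H2) = nRT/P = 15.43 × 62.36 × 448 / 8030 = 53.68 L

53.7 L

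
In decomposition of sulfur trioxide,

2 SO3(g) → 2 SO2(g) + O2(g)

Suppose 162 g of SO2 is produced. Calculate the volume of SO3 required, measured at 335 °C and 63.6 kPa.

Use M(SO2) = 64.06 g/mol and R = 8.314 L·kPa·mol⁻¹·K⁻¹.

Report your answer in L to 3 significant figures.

201 L

n(SO2) = 162.0 / 64.06 = 2.529 mol
n(SO3) = (2/2) × 2.529 = 2.529 mol
V = nRT/P = 2.529 × 8.314 × 608.15 / 63.6 = 201.1 L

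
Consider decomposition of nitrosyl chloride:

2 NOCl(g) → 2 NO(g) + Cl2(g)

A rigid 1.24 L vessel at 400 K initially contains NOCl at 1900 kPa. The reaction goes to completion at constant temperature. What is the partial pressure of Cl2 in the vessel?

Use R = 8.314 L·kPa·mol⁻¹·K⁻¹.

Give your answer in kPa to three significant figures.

950 kPa

n(NOCl)₀ = PV/RT = (1900 × 1.24) / (8.314 × 400) = 0.7084 mol
n(Cl2) = (1/2) × 0.7084 = 0.3542 mol
P(Cl2) = nRT/V = 0.3542 × 8.314 × 400 / 1.24 = 949.9 kPa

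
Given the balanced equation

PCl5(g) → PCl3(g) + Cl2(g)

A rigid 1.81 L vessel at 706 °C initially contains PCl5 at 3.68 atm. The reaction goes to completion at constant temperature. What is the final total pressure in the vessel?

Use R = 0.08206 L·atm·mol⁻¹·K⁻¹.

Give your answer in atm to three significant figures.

7.36 atm

Rigid vessel, constant T ⇒ P scales with total gas moles (1 → 2).
P_final = (2/1) × 3.68 = 7.360 atm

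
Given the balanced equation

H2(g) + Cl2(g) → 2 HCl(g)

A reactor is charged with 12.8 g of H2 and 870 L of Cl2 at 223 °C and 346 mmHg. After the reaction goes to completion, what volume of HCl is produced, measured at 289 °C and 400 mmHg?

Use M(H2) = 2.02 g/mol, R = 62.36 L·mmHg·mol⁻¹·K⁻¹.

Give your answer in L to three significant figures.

1110 L

n(H2) = 12.8 / 2.02 = 6.337 mol
n(Cl2) = PV/RT = (346 × 870) / (62.36 × 496.15) = 9.729 mol
For 6.337 mol H2, stoichiometry requires (1/1) × 6.337 = 6.337 mol Cl2; 9.729 mol is available, so H2 is limiting.
n(HCl) = (2/1) × 6.337 = 12.67 mol
V(HCl) = nRT/P = 12.67 × 62.36 × 562.15 / 400 = 1110 L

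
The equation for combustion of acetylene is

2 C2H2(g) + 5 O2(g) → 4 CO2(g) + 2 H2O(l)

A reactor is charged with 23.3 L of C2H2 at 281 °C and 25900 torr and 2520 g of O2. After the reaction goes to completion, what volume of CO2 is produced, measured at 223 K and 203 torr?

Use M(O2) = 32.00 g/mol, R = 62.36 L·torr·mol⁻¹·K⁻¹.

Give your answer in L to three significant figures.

2390 L

n(C2H2) = PV/RT = (25900 × 23.3) / (62.36 × 554.15) = 17.46 mol
n(O2) = 2520 / 32.00 = 78.75 mol
For 17.46 mol C2H2, stoichiometry requires (5/2) × 17.46 = 43.65 mol O2; 78.75 mol is available, so C2H2 is limiting.
n(CO2) = (4/2) × 17.46 = 34.92 mol
V(CO2) = nRT/P = 34.92 × 62.36 × 223 / 203 = 2392 L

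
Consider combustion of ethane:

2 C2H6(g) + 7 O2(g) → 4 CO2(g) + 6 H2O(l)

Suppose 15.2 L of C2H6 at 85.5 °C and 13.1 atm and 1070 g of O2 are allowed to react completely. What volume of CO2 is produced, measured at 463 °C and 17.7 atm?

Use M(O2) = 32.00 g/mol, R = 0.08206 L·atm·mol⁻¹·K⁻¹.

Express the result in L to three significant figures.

46.2 L

n(C2H6) = PV/RT = (13.1 × 15.2) / (0.08206 × 358.65) = 6.766 mol
n(O2) = 1070 / 32.00 = 33.44 mol
For 6.766 mol C2H6, stoichiometry requires (7/2) × 6.766 = 23.68 mol O2; 33.44 mol is available, so C2H6 is limiting.
n(CO2) = (4/2) × 6.766 = 13.53 mol
V(CO2) = nRT/P = 13.53 × 0.08206 × 736.15 / 17.7 = 46.18 L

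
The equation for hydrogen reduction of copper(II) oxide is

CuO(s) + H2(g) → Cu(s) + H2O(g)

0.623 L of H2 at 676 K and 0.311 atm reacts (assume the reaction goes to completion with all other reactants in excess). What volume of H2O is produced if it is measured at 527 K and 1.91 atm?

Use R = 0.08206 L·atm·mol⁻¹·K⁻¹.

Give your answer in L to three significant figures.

0.0791 L

n(H2) = PV/RT = (0.311 × 0.623) / (0.08206 × 676) = 0.003493 mol
n(H2O) = (1/1) × 0.003493 = 0.003493 mol
V = nRT/P = 0.003493 × 0.08206 × 527 / 1.91 = 0.07909 L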